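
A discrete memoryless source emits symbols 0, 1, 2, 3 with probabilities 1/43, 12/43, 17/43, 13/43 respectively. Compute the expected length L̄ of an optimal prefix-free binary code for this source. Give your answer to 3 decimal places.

Repeatedly combine the two least-probable nodes; the expected code length is the sum of the merged weights.
merge 1/43 + 12/43 → 13/43
merge 13/43 + 13/43 → 26/43
merge 17/43 + 26/43 → 1
L = 13/43 + 26/43 + 1 = 82/43 ≈ 1.907 bits/symbol.

1.907 bits/symbol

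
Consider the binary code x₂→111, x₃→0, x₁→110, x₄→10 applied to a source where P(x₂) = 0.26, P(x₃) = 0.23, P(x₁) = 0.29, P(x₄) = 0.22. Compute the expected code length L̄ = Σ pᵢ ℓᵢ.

2.32 bits/symbol

L̄ = Σ pᵢ·ℓᵢ = 0.26·3 + 0.23·1 + 0.29·3 + 0.22·2 = 2.32 bits/symbol.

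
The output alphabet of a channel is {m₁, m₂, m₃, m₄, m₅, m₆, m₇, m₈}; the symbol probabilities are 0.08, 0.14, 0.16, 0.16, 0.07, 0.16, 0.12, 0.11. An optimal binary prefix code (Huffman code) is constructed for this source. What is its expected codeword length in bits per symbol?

2.99 bits/symbol

Repeatedly combine the two least-probable nodes; the expected code length is the sum of the merged weights.
merge 7/100 + 2/25 → 3/20
merge 11/100 + 3/25 → 23/100
merge 7/50 + 3/20 → 29/100
merge 4/25 + 4/25 → 8/25
merge 4/25 + 23/100 → 39/100
merge 29/100 + 8/25 → 61/100
merge 39/100 + 61/100 → 1
L = 3/20 + 23/100 + 29/100 + 8/25 + 39/100 + 61/100 + 1 = 299/100 = 2.99 bits/symbol.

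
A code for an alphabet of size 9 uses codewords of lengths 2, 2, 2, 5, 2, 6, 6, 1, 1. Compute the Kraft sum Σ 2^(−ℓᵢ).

With common denominator 2^6 = 64: Σ 2^(−ℓᵢ) = 16/64 + 16/64 + 16/64 + 2/64 + 16/64 + 1/64 + 1/64 + 32/64 + 32/64 = 132/64 = 2.0625.

2.0625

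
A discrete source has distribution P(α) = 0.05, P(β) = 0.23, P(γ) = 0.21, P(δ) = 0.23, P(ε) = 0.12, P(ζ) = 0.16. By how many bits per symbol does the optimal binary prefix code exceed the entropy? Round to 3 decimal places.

Entropy H = −Σ p log₂ p ≈ 2.4543 bits.
Huffman merges: 1/20+3/25→17/100; 4/25+17/100→33/100; 21/100+23/100→11/25; 23/100+33/100→14/25; 11/25+14/25→1. L = 5/2 ≈ 2.5000.
L − H = 2.5000 − 2.4543 = 0.046 bits.

0.046 bits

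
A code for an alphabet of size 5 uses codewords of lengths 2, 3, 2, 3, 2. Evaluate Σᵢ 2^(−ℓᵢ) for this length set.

1

With common denominator 2^3 = 8: Σ 2^(−ℓᵢ) = 2/8 + 1/8 + 2/8 + 1/8 + 2/8 = 8/8 = 1.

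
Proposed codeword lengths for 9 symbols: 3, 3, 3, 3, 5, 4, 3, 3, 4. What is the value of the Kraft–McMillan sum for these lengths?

With common denominator 2^5 = 32: Σ 2^(−ℓᵢ) = 4/32 + 4/32 + 4/32 + 4/32 + 1/32 + 2/32 + 4/32 + 4/32 + 2/32 = 29/32 = 0.90625.

0.90625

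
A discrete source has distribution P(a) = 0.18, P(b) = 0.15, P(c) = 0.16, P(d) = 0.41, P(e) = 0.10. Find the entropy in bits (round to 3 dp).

H = −Σ pᵢ log₂ pᵢ.
−0.18·log₂(0.18) = 0.4453
−0.15·log₂(0.15) = 0.4105
−0.16·log₂(0.16) = 0.4230
−0.41·log₂(0.41) = 0.5274
−0.10·log₂(0.10) = 0.3322
Sum ≈ 2.1384 → 2.138 bits.

2.138 bits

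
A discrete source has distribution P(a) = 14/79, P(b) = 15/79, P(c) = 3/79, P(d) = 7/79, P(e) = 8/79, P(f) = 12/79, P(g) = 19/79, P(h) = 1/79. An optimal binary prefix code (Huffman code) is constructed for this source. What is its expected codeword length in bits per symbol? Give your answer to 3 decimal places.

Repeatedly combine the two least-probable nodes; the expected code length is the sum of the merged weights.
merge 1/79 + 3/79 → 4/79
merge 4/79 + 7/79 → 11/79
merge 8/79 + 11/79 → 19/79
merge 12/79 + 14/79 → 26/79
merge 15/79 + 19/79 → 34/79
merge 19/79 + 26/79 → 45/79
merge 34/79 + 45/79 → 1
L = 4/79 + 11/79 + 19/79 + 26/79 + 34/79 + 45/79 + 1 = 218/79 ≈ 2.759 bits/symbol.

2.759 bits/symbol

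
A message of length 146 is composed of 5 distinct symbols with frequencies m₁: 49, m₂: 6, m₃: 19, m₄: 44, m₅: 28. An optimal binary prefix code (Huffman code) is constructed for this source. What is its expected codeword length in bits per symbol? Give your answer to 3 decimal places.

Probabilities are the counts divided by 146.
Repeatedly combine the two least-probable nodes; the expected code length is the sum of the merged weights.
merge 3/73 + 19/146 → 25/146
merge 25/146 + 14/73 → 53/146
merge 22/73 + 49/146 → 93/146
merge 53/146 + 93/146 → 1
L = 25/146 + 53/146 + 93/146 + 1 = 317/146 ≈ 2.171 bits/symbol.

2.171 bits/symbol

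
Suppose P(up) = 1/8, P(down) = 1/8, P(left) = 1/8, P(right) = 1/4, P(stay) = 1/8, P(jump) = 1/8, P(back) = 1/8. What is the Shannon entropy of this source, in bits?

Each probability is a power of 1/2, so log₂(1/p) is an integer.
H = Σ p·log₂(1/p) = 1/8·3 + 1/8·3 + 1/8·3 + 1/4·2 + 1/8·3 + 1/8·3 + 1/8·3 = 2.75 bits.

2.75 bits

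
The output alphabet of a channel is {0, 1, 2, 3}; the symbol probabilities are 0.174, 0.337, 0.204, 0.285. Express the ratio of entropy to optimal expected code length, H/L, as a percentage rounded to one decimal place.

Entropy H = −Σ p log₂ p ≈ 1.9518 bits.
Huffman merges: 87/500+51/250→189/500; 57/200+337/1000→311/500; 189/500+311/500→1. L = 2 ≈ 2.0000.
Efficiency = H/L = 1.9518/2.0000 = 97.6%.

97.6%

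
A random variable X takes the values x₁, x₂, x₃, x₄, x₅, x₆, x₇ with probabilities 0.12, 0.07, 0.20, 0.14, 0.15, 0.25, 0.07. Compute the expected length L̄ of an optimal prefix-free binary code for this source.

Repeatedly combine the two least-probable nodes; the expected code length is the sum of the merged weights.
merge 7/100 + 7/100 → 7/50
merge 3/25 + 7/50 → 13/50
merge 7/50 + 3/20 → 29/100
merge 1/5 + 1/4 → 9/20
merge 13/50 + 29/100 → 11/20
merge 9/20 + 11/20 → 1
L = 7/50 + 13/50 + 29/100 + 9/20 + 11/20 + 1 = 269/100 = 2.69 bits/symbol.

2.69 bits/symbol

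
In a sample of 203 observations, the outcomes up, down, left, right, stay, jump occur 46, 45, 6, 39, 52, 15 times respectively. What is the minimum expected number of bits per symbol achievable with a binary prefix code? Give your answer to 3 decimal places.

2.399 bits/symbol

Probabilities are the counts divided by 203.
Repeatedly combine the two least-probable nodes; the expected code length is the sum of the merged weights.
merge 6/203 + 15/203 → 3/29
merge 3/29 + 39/203 → 60/203
merge 45/203 + 46/203 → 13/29
merge 52/203 + 60/203 → 16/29
merge 13/29 + 16/29 → 1
L = 3/29 + 60/203 + 13/29 + 16/29 + 1 = 487/203 ≈ 2.399 bits/symbol.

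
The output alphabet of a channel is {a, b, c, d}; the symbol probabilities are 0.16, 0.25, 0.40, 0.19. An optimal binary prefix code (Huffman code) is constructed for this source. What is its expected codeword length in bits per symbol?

Repeatedly combine the two least-probable nodes; the expected code length is the sum of the merged weights.
merge 4/25 + 19/100 → 7/20
merge 1/4 + 7/20 → 3/5
merge 2/5 + 3/5 → 1
L = 7/20 + 3/5 + 1 = 39/20 = 1.95 bits/symbol.

1.95 bits/symbol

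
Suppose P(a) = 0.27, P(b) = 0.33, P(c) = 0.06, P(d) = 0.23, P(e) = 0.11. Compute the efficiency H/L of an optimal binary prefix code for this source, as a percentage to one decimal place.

Entropy H = −Σ p log₂ p ≈ 2.1193 bits.
Huffman merges: 3/50+11/100→17/100; 17/100+23/100→2/5; 27/100+33/100→3/5; 2/5+3/5→1. L = 217/100 ≈ 2.1700.
Efficiency = H/L = 2.1193/2.1700 = 97.7%.

97.7%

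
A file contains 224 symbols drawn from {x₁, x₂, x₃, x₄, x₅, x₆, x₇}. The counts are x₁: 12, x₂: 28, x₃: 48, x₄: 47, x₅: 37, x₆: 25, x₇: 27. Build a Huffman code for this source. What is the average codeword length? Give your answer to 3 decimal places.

Probabilities are the counts divided by 224.
Repeatedly combine the two least-probable nodes; the expected code length is the sum of the merged weights.
merge 3/56 + 25/224 → 37/224
merge 27/224 + 1/8 → 55/224
merge 37/224 + 37/224 → 37/112
merge 47/224 + 3/14 → 95/224
merge 55/224 + 37/112 → 129/224
merge 95/224 + 129/224 → 1
L = 37/224 + 55/224 + 37/112 + 95/224 + 129/224 + 1 = 307/112 ≈ 2.741 bits/symbol.

2.741 bits/symbol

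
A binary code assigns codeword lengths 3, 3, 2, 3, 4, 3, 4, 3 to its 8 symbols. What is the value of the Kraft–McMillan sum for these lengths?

1

With common denominator 2^4 = 16: Σ 2^(−ℓᵢ) = 2/16 + 2/16 + 4/16 + 2/16 + 1/16 + 2/16 + 1/16 + 2/16 = 16/16 = 1.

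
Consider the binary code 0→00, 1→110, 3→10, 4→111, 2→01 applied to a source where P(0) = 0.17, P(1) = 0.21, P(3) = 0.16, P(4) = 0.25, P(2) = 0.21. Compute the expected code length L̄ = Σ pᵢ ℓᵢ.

2.46 bits/symbol

L̄ = Σ pᵢ·ℓᵢ = 0.17·2 + 0.21·3 + 0.16·2 + 0.25·3 + 0.21·2 = 2.46 bits/symbol.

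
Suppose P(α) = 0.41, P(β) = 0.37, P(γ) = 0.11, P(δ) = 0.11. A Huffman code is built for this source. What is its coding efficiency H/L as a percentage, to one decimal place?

Entropy H = −Σ p log₂ p ≈ 1.7587 bits.
Huffman merges: 11/100+11/100→11/50; 11/50+37/100→59/100; 41/100+59/100→1. L = 181/100 ≈ 1.8100.
Efficiency = H/L = 1.7587/1.8100 = 97.2%.

97.2%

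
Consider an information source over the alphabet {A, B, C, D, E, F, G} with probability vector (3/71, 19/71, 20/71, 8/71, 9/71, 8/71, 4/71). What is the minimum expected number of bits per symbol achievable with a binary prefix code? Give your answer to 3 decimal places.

Repeatedly combine the two least-probable nodes; the expected code length is the sum of the merged weights.
merge 3/71 + 4/71 → 7/71
merge 7/71 + 8/71 → 15/71
merge 8/71 + 9/71 → 17/71
merge 15/71 + 17/71 → 32/71
merge 19/71 + 20/71 → 39/71
merge 32/71 + 39/71 → 1
L = 7/71 + 15/71 + 17/71 + 32/71 + 39/71 + 1 = 181/71 ≈ 2.549 bits/symbol.

2.549 bits/symbol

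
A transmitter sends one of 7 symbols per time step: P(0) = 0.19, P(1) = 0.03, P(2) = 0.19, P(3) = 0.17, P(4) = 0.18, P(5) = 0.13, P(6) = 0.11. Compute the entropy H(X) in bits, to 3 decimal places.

2.675 bits

H = −Σ pᵢ log₂ pᵢ.
−0.19·log₂(0.19) = 0.4552
−0.03·log₂(0.03) = 0.1518
−0.19·log₂(0.19) = 0.4552
−0.17·log₂(0.17) = 0.4346
−0.18·log₂(0.18) = 0.4453
−0.13·log₂(0.13) = 0.3826
−0.11·log₂(0.11) = 0.3503
Sum ≈ 2.6750 → 2.675 bits.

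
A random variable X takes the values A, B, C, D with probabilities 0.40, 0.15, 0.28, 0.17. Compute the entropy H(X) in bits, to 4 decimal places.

1.8881 bits

H = −Σ pᵢ log₂ pᵢ.
−0.40·log₂(0.40) = 0.5288
−0.15·log₂(0.15) = 0.4105
−0.28·log₂(0.28) = 0.5142
−0.17·log₂(0.17) = 0.4346
Sum ≈ 1.8881 → 1.8881 bits.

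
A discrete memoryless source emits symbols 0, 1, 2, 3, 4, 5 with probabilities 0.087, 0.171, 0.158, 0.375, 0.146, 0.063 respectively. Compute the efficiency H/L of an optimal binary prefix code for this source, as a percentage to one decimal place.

Entropy H = −Σ p log₂ p ≈ 2.3500 bits.
Huffman merges: 63/1000+87/1000→3/20; 73/500+3/20→37/125; 79/500+171/1000→329/1000; 37/125+329/1000→5/8; 3/8+5/8→1. L = 12/5 ≈ 2.4000.
Efficiency = H/L = 2.3500/2.4000 = 97.9%.

97.9%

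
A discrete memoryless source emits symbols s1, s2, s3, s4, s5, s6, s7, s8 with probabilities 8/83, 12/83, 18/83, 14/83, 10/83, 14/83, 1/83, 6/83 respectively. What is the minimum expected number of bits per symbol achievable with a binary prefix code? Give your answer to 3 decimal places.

2.867 bits/symbol

Repeatedly combine the two least-probable nodes; the expected code length is the sum of the merged weights.
merge 1/83 + 6/83 → 7/83
merge 7/83 + 8/83 → 15/83
merge 10/83 + 12/83 → 22/83
merge 14/83 + 14/83 → 28/83
merge 15/83 + 18/83 → 33/83
merge 22/83 + 28/83 → 50/83
merge 33/83 + 50/83 → 1
L = 7/83 + 15/83 + 22/83 + 28/83 + 33/83 + 50/83 + 1 = 238/83 ≈ 2.867 bits/symbol.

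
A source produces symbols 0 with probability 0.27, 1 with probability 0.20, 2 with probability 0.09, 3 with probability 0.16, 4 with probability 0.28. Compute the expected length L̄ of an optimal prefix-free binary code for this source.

2.25 bits/symbol

Repeatedly combine the two least-probable nodes; the expected code length is the sum of the merged weights.
merge 9/100 + 4/25 → 1/4
merge 1/5 + 1/4 → 9/20
merge 27/100 + 7/25 → 11/20
merge 9/20 + 11/20 → 1
L = 1/4 + 9/20 + 11/20 + 1 = 9/4 = 2.25 bits/symbol.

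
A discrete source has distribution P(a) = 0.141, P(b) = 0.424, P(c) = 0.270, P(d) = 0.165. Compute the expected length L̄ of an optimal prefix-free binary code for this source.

Repeatedly combine the two least-probable nodes; the expected code length is the sum of the merged weights.
merge 141/1000 + 33/200 → 153/500
merge 27/100 + 153/500 → 72/125
merge 53/125 + 72/125 → 1
L = 153/500 + 72/125 + 1 = 941/500 = 1.882 bits/symbol.

1.882 bits/symbol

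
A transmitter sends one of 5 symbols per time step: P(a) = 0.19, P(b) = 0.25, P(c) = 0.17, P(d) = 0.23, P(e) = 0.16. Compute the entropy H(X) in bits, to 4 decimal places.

2.3005 bits

H = −Σ pᵢ log₂ pᵢ.
−0.19·log₂(0.19) = 0.4552
−0.25·log₂(0.25) = 0.5000
−0.17·log₂(0.17) = 0.4346
−0.23·log₂(0.23) = 0.4877
−0.16·log₂(0.16) = 0.4230
Sum ≈ 2.3005 → 2.3005 bits.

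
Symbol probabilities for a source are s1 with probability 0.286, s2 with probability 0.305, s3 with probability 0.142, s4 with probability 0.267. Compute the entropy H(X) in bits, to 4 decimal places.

1.9475 bits

H = −Σ pᵢ log₂ pᵢ.
−0.286·log₂(0.286) = 0.5165
−0.305·log₂(0.305) = 0.5225
−0.142·log₂(0.142) = 0.3999
−0.267·log₂(0.267) = 0.5087
Sum ≈ 1.9475 → 1.9475 bits.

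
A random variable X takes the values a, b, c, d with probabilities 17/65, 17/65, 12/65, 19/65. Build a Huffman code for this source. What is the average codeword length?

Repeatedly combine the two least-probable nodes; the expected code length is the sum of the merged weights.
merge 12/65 + 17/65 → 29/65
merge 17/65 + 19/65 → 36/65
merge 29/65 + 36/65 → 1
L = 29/65 + 36/65 + 1 = 2 bits/symbol.

2 bits/symbol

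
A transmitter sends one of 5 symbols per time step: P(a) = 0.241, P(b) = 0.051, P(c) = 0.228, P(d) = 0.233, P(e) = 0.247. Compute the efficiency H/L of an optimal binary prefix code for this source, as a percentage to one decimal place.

96.0%

Entropy H = −Σ p log₂ p ≈ 2.1880 bits.
Huffman merges: 51/1000+57/250→279/1000; 233/1000+241/1000→237/500; 247/1000+279/1000→263/500; 237/500+263/500→1. L = 2279/1000 ≈ 2.2790.
Efficiency = H/L = 2.1880/2.2790 = 96.0%.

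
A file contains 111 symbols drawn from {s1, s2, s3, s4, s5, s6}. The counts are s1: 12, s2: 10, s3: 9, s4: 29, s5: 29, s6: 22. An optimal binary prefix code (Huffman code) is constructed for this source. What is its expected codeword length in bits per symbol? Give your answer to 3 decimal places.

2.450 bits/symbol

Probabilities are the counts divided by 111.
Repeatedly combine the two least-probable nodes; the expected code length is the sum of the merged weights.
merge 3/37 + 10/111 → 19/111
merge 4/37 + 19/111 → 31/111
merge 22/111 + 29/111 → 17/37
merge 29/111 + 31/111 → 20/37
merge 17/37 + 20/37 → 1
L = 19/111 + 31/111 + 17/37 + 20/37 + 1 = 272/111 ≈ 2.450 bits/symbol.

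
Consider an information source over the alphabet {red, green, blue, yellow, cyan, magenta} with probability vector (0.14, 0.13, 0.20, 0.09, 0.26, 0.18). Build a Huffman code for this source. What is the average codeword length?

Repeatedly combine the two least-probable nodes; the expected code length is the sum of the merged weights.
merge 9/100 + 13/100 → 11/50
merge 7/50 + 9/50 → 8/25
merge 1/5 + 11/50 → 21/50
merge 13/50 + 8/25 → 29/50
merge 21/50 + 29/50 → 1
L = 11/50 + 8/25 + 21/50 + 29/50 + 1 = 127/50 = 2.54 bits/symbol.

2.54 bits/symbol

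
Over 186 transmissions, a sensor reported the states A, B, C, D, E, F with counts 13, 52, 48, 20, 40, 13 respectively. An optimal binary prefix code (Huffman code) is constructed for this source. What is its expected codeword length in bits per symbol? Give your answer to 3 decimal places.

2.387 bits/symbol

Probabilities are the counts divided by 186.
Repeatedly combine the two least-probable nodes; the expected code length is the sum of the merged weights.
merge 13/186 + 13/186 → 13/93
merge 10/93 + 13/93 → 23/93
merge 20/93 + 23/93 → 43/93
merge 8/31 + 26/93 → 50/93
merge 43/93 + 50/93 → 1
L = 13/93 + 23/93 + 43/93 + 50/93 + 1 = 74/31 ≈ 2.387 bits/symbol.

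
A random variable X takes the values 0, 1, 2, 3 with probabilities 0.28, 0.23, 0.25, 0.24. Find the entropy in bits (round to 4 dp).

1.9960 bits

H = −Σ pᵢ log₂ pᵢ.
−0.28·log₂(0.28) = 0.5142
−0.23·log₂(0.23) = 0.4877
−0.25·log₂(0.25) = 0.5000
−0.24·log₂(0.24) = 0.4941
Sum ≈ 1.9960 → 1.9960 bits.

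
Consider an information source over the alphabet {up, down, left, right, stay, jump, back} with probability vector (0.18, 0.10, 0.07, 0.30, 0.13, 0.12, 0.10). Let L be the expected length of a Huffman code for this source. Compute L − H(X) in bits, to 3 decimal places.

0.041 bits

Entropy H = −Σ p log₂ p ≈ 2.6490 bits.
Huffman merges: 7/100+1/10→17/100; 1/10+3/25→11/50; 13/100+17/100→3/10; 9/50+11/50→2/5; 3/10+3/10→3/5; 2/5+3/5→1. L = 269/100 ≈ 2.6900.
L − H = 2.6900 − 2.6490 = 0.041 bits.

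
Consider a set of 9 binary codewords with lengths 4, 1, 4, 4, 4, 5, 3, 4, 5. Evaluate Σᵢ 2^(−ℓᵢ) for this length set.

1

With common denominator 2^5 = 32: Σ 2^(−ℓᵢ) = 2/32 + 16/32 + 2/32 + 2/32 + 2/32 + 1/32 + 4/32 + 2/32 + 1/32 = 32/32 = 1.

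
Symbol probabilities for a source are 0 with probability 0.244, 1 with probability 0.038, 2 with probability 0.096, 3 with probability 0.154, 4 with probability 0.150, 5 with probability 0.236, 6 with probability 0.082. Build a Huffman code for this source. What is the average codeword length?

Repeatedly combine the two least-probable nodes; the expected code length is the sum of the merged weights.
merge 19/500 + 41/500 → 3/25
merge 12/125 + 3/25 → 27/125
merge 3/20 + 77/500 → 38/125
merge 27/125 + 59/250 → 113/250
merge 61/250 + 38/125 → 137/250
merge 113/250 + 137/250 → 1
L = 3/25 + 27/125 + 38/125 + 113/250 + 137/250 + 1 = 66/25 = 2.64 bits/symbol.

2.64 bits/symbol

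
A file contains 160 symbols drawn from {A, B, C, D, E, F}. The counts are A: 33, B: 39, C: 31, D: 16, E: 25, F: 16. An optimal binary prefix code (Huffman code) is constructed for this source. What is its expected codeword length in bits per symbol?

2.55 bits/symbol

Probabilities are the counts divided by 160.
Repeatedly combine the two least-probable nodes; the expected code length is the sum of the merged weights.
merge 1/10 + 1/10 → 1/5
merge 5/32 + 31/160 → 7/20
merge 1/5 + 33/160 → 13/32
merge 39/160 + 7/20 → 19/32
merge 13/32 + 19/32 → 1
L = 1/5 + 7/20 + 13/32 + 19/32 + 1 = 51/20 = 2.55 bits/symbol.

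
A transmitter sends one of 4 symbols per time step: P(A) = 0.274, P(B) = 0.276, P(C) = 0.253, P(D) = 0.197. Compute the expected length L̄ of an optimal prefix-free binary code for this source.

Repeatedly combine the two least-probable nodes; the expected code length is the sum of the merged weights.
merge 197/1000 + 253/1000 → 9/20
merge 137/500 + 69/250 → 11/20
merge 9/20 + 11/20 → 1
L = 9/20 + 11/20 + 1 = 2 bits/symbol.

2 bits/symbol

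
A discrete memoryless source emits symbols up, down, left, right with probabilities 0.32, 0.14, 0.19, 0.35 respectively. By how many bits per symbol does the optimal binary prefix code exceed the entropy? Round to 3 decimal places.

0.072 bits

Entropy H = −Σ p log₂ p ≈ 1.9085 bits.
Huffman merges: 7/50+19/100→33/100; 8/25+33/100→13/20; 7/20+13/20→1. L = 99/50 ≈ 1.9800.
L − H = 1.9800 − 1.9085 = 0.072 bits.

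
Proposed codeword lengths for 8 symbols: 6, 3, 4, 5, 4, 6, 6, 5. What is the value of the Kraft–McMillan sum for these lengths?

With common denominator 2^6 = 64: Σ 2^(−ℓᵢ) = 1/64 + 8/64 + 4/64 + 2/64 + 4/64 + 1/64 + 1/64 + 2/64 = 23/64 = 0.359375.

0.359375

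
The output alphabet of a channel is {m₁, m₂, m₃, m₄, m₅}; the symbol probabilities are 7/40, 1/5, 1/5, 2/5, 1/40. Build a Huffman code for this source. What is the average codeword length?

Repeatedly combine the two least-probable nodes; the expected code length is the sum of the merged weights.
merge 1/40 + 7/40 → 1/5
merge 1/5 + 1/5 → 2/5
merge 1/5 + 2/5 → 3/5
merge 2/5 + 3/5 → 1
L = 1/5 + 2/5 + 3/5 + 1 = 11/5 = 2.2 bits/symbol.

2.2 bits/symbol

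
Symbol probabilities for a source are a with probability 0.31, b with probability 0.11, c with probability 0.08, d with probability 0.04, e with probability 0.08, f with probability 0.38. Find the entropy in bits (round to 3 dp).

2.173 bits

H = −Σ pᵢ log₂ pᵢ.
−0.31·log₂(0.31) = 0.5238
−0.11·log₂(0.11) = 0.3503
−0.08·log₂(0.08) = 0.2915
−0.04·log₂(0.04) = 0.1858
−0.08·log₂(0.08) = 0.2915
−0.38·log₂(0.38) = 0.5305
Sum ≈ 2.1733 → 2.173 bits.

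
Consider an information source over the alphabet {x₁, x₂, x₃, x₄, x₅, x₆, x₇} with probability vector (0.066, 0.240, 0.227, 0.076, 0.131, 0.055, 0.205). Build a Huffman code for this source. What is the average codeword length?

Repeatedly combine the two least-probable nodes; the expected code length is the sum of the merged weights.
merge 11/200 + 33/500 → 121/1000
merge 19/250 + 121/1000 → 197/1000
merge 131/1000 + 197/1000 → 41/125
merge 41/200 + 227/1000 → 54/125
merge 6/25 + 41/125 → 71/125
merge 54/125 + 71/125 → 1
L = 121/1000 + 197/1000 + 41/125 + 54/125 + 71/125 + 1 = 1323/500 = 2.646 bits/symbol.

2.646 bits/symbol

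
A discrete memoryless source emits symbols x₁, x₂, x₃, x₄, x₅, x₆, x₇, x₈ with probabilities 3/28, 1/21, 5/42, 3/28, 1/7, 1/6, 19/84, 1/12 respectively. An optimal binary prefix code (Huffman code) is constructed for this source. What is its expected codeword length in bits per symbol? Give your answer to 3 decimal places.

Repeatedly combine the two least-probable nodes; the expected code length is the sum of the merged weights.
merge 1/21 + 1/12 → 11/84
merge 3/28 + 3/28 → 3/14
merge 5/42 + 11/84 → 1/4
merge 1/7 + 1/6 → 13/42
merge 3/14 + 19/84 → 37/84
merge 1/4 + 13/42 → 47/84
merge 37/84 + 47/84 → 1
L = 11/84 + 3/14 + 1/4 + 13/42 + 37/84 + 47/84 + 1 = 61/21 ≈ 2.905 bits/symbol.

2.905 bits/symbol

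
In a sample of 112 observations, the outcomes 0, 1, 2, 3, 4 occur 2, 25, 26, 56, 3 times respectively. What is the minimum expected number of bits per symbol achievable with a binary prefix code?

1.8125 bits/symbol

Probabilities are the counts divided by 112.
Repeatedly combine the two least-probable nodes; the expected code length is the sum of the merged weights.
merge 1/56 + 3/112 → 5/112
merge 5/112 + 25/112 → 15/56
merge 13/56 + 15/56 → 1/2
merge 1/2 + 1/2 → 1
L = 5/112 + 15/56 + 1/2 + 1 = 29/16 = 1.8125 bits/symbol.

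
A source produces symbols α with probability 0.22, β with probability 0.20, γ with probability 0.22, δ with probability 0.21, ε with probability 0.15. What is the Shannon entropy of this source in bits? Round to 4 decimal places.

2.3089 bits

H = −Σ pᵢ log₂ pᵢ.
−0.22·log₂(0.22) = 0.4806
−0.20·log₂(0.20) = 0.4644
−0.22·log₂(0.22) = 0.4806
−0.21·log₂(0.21) = 0.4728
−0.15·log₂(0.15) = 0.4105
Sum ≈ 2.3089 → 2.3089 bits.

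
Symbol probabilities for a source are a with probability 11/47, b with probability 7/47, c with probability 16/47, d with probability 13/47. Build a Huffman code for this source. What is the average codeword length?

2 bits/symbol

Repeatedly combine the two least-probable nodes; the expected code length is the sum of the merged weights.
merge 7/47 + 11/47 → 18/47
merge 13/47 + 16/47 → 29/47
merge 18/47 + 29/47 → 1
L = 18/47 + 29/47 + 1 = 2 bits/symbol.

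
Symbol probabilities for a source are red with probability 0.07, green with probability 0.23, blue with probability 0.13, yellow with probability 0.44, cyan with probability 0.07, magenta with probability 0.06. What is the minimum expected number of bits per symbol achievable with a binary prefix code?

2.22 bits/symbol

Repeatedly combine the two least-probable nodes; the expected code length is the sum of the merged weights.
merge 3/50 + 7/100 → 13/100
merge 7/100 + 13/100 → 1/5
merge 13/100 + 1/5 → 33/100
merge 23/100 + 33/100 → 14/25
merge 11/25 + 14/25 → 1
L = 13/100 + 1/5 + 33/100 + 14/25 + 1 = 111/50 = 2.22 bits/symbol.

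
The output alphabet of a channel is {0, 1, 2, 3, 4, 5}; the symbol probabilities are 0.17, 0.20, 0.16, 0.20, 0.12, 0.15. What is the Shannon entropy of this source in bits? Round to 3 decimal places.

2.564 bits

H = −Σ pᵢ log₂ pᵢ.
−0.17·log₂(0.17) = 0.4346
−0.20·log₂(0.20) = 0.4644
−0.16·log₂(0.16) = 0.4230
−0.20·log₂(0.20) = 0.4644
−0.12·log₂(0.12) = 0.3671
−0.15·log₂(0.15) = 0.4105
Sum ≈ 2.5640 → 2.564 bits.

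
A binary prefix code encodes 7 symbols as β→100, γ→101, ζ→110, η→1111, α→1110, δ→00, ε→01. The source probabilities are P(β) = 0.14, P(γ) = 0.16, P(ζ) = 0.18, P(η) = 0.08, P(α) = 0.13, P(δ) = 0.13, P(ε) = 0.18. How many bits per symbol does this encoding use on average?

L̄ = Σ pᵢ·ℓᵢ = 0.14·3 + 0.16·3 + 0.18·3 + 0.08·4 + 0.13·4 + 0.13·2 + 0.18·2 = 2.9 bits/symbol.

2.9 bits/symbol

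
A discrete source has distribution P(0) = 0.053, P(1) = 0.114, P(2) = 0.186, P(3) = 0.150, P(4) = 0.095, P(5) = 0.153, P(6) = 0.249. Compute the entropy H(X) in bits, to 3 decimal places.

H = −Σ pᵢ log₂ pᵢ.
−0.053·log₂(0.053) = 0.2246
−0.114·log₂(0.114) = 0.3571
−0.186·log₂(0.186) = 0.4514
−0.150·log₂(0.150) = 0.4105
−0.095·log₂(0.095) = 0.3226
−0.153·log₂(0.153) = 0.4144
−0.249·log₂(0.249) = 0.4994
Sum ≈ 2.6801 → 2.680 bits.

2.680 bits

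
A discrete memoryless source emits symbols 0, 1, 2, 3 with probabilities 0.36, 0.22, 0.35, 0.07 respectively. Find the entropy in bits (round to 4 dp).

1.8098 bits

H = −Σ pᵢ log₂ pᵢ.
−0.36·log₂(0.36) = 0.5306
−0.22·log₂(0.22) = 0.4806
−0.35·log₂(0.35) = 0.5301
−0.07·log₂(0.07) = 0.2686
Sum ≈ 1.8098 → 1.8098 bits.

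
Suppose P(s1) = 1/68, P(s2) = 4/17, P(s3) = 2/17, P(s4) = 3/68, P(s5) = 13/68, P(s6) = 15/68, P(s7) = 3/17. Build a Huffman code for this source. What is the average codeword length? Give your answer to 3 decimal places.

2.588 bits/symbol

Repeatedly combine the two least-probable nodes; the expected code length is the sum of the merged weights.
merge 1/68 + 3/68 → 1/17
merge 1/17 + 2/17 → 3/17
merge 3/17 + 3/17 → 6/17
merge 13/68 + 15/68 → 7/17
merge 4/17 + 6/17 → 10/17
merge 7/17 + 10/17 → 1
L = 1/17 + 3/17 + 6/17 + 7/17 + 10/17 + 1 = 44/17 ≈ 2.588 bits/symbol.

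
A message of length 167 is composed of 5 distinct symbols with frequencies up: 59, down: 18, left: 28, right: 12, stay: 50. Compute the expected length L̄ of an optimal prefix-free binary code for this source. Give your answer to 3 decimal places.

Probabilities are the counts divided by 167.
Repeatedly combine the two least-probable nodes; the expected code length is the sum of the merged weights.
merge 12/167 + 18/167 → 30/167
merge 28/167 + 30/167 → 58/167
merge 50/167 + 58/167 → 108/167
merge 59/167 + 108/167 → 1
L = 30/167 + 58/167 + 108/167 + 1 = 363/167 ≈ 2.174 bits/symbol.

2.174 bits/symbol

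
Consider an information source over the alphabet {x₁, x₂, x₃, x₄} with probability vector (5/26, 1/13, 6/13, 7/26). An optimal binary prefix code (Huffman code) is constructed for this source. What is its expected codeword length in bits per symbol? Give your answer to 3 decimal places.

Repeatedly combine the two least-probable nodes; the expected code length is the sum of the merged weights.
merge 1/13 + 5/26 → 7/26
merge 7/26 + 7/26 → 7/13
merge 6/13 + 7/13 → 1
L = 7/26 + 7/13 + 1 = 47/26 ≈ 1.808 bits/symbol.

1.808 bits/symbol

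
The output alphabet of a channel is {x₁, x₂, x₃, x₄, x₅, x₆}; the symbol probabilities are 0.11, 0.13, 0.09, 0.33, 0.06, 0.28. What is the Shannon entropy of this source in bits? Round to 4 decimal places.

H = −Σ pᵢ log₂ pᵢ.
−0.11·log₂(0.11) = 0.3503
−0.13·log₂(0.13) = 0.3826
−0.09·log₂(0.09) = 0.3127
−0.33·log₂(0.33) = 0.5278
−0.06·log₂(0.06) = 0.2435
−0.28·log₂(0.28) = 0.5142
Sum ≈ 2.3312 → 2.3312 bits.

2.3312 bits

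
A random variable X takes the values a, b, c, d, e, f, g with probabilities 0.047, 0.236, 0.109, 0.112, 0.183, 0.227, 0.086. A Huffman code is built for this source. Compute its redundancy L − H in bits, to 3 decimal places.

0.030 bits

Entropy H = −Σ p log₂ p ≈ 2.6396 bits.
Huffman merges: 47/1000+43/500→133/1000; 109/1000+14/125→221/1000; 133/1000+183/1000→79/250; 221/1000+227/1000→56/125; 59/250+79/250→69/125; 56/125+69/125→1. L = 267/100 ≈ 2.6700.
L − H = 2.6700 − 2.6396 = 0.030 bits.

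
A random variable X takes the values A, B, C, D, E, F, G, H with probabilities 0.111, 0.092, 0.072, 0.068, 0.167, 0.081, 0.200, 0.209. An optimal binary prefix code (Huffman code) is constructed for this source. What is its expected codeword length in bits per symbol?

Repeatedly combine the two least-probable nodes; the expected code length is the sum of the merged weights.
merge 17/250 + 9/125 → 7/50
merge 81/1000 + 23/250 → 173/1000
merge 111/1000 + 7/50 → 251/1000
merge 167/1000 + 173/1000 → 17/50
merge 1/5 + 209/1000 → 409/1000
merge 251/1000 + 17/50 → 591/1000
merge 409/1000 + 591/1000 → 1
L = 7/50 + 173/1000 + 251/1000 + 17/50 + 409/1000 + 591/1000 + 1 = 363/125 = 2.904 bits/symbol.

2.904 bits/symbol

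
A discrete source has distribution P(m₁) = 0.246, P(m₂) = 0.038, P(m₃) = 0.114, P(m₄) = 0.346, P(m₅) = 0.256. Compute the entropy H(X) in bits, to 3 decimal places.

2.067 bits

H = −Σ pᵢ log₂ pᵢ.
−0.246·log₂(0.246) = 0.4977
−0.038·log₂(0.038) = 0.1793
−0.114·log₂(0.114) = 0.3571
−0.346·log₂(0.346) = 0.5298
−0.256·log₂(0.256) = 0.5032
Sum ≈ 2.0672 → 2.067 bits.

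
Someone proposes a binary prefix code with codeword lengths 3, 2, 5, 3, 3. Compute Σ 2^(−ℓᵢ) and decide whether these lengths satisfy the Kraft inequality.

0.65625; yes

With common denominator 2^5 = 32: Σ 2^(−ℓᵢ) = 4/32 + 8/32 + 1/32 + 4/32 + 4/32 = 21/32 = 0.65625.
Kraft's inequality requires Σ ≤ 1; here Σ = 0.65625 ≤ 1, so such a prefix code exists.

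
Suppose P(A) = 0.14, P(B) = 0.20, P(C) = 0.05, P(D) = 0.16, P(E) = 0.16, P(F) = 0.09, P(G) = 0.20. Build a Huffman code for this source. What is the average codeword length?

2.74 bits/symbol

Repeatedly combine the two least-probable nodes; the expected code length is the sum of the merged weights.
merge 1/20 + 9/100 → 7/50
merge 7/50 + 7/50 → 7/25
merge 4/25 + 4/25 → 8/25
merge 1/5 + 1/5 → 2/5
merge 7/25 + 8/25 → 3/5
merge 2/5 + 3/5 → 1
L = 7/50 + 7/25 + 8/25 + 2/5 + 3/5 + 1 = 137/50 = 2.74 bits/symbol.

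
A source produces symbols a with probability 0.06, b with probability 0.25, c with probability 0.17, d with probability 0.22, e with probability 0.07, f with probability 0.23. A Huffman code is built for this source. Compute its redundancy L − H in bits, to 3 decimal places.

0.015 bits

Entropy H = −Σ p log₂ p ≈ 2.4149 bits.
Huffman merges: 3/50+7/100→13/100; 13/100+17/100→3/10; 11/50+23/100→9/20; 1/4+3/10→11/20; 9/20+11/20→1. L = 243/100 ≈ 2.4300.
L − H = 2.4300 − 2.4149 = 0.015 bits.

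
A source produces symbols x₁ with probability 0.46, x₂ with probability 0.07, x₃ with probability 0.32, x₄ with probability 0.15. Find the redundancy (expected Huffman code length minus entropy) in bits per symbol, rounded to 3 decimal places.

Entropy H = −Σ p log₂ p ≈ 1.7205 bits.
Huffman merges: 7/100+3/20→11/50; 11/50+8/25→27/50; 23/50+27/50→1. L = 44/25 ≈ 1.7600.
L − H = 1.7600 − 1.7205 = 0.040 bits.

0.040 bits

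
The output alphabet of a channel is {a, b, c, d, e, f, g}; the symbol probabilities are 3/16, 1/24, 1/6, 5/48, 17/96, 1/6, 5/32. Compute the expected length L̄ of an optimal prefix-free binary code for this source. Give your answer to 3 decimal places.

2.781 bits/symbol

Repeatedly combine the two least-probable nodes; the expected code length is the sum of the merged weights.
merge 1/24 + 5/48 → 7/48
merge 7/48 + 5/32 → 29/96
merge 1/6 + 1/6 → 1/3
merge 17/96 + 3/16 → 35/96
merge 29/96 + 1/3 → 61/96
merge 35/96 + 61/96 → 1
L = 7/48 + 29/96 + 1/3 + 35/96 + 61/96 + 1 = 89/32 ≈ 2.781 bits/symbol.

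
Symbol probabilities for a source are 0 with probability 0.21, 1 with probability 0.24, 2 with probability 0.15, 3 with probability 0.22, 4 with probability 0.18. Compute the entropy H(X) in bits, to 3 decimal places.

H = −Σ pᵢ log₂ pᵢ.
−0.21·log₂(0.21) = 0.4728
−0.24·log₂(0.24) = 0.4941
−0.15·log₂(0.15) = 0.4105
−0.22·log₂(0.22) = 0.4806
−0.18·log₂(0.18) = 0.4453
Sum ≈ 2.3034 → 2.303 bits.

2.303 bits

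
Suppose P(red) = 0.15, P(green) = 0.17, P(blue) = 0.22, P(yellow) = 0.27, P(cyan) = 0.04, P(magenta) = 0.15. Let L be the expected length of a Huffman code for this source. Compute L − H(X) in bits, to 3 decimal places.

0.078 bits

Entropy H = −Σ p log₂ p ≈ 2.4320 bits.
Huffman merges: 1/25+3/20→19/100; 3/20+17/100→8/25; 19/100+11/50→41/100; 27/100+8/25→59/100; 41/100+59/100→1. L = 251/100 ≈ 2.5100.
L − H = 2.5100 − 2.4320 = 0.078 bits.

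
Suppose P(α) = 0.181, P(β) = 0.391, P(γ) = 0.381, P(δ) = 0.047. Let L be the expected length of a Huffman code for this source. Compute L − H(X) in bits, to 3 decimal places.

0.123 bits

Entropy H = −Σ p log₂ p ≈ 1.7138 bits.
Huffman merges: 47/1000+181/1000→57/250; 57/250+381/1000→609/1000; 391/1000+609/1000→1. L = 1837/1000 ≈ 1.8370.
L − H = 1.8370 − 1.7138 = 0.123 bits.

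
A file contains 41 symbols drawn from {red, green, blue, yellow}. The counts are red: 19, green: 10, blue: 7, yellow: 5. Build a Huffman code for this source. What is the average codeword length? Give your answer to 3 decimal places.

Probabilities are the counts divided by 41.
Repeatedly combine the two least-probable nodes; the expected code length is the sum of the merged weights.
merge 5/41 + 7/41 → 12/41
merge 10/41 + 12/41 → 22/41
merge 19/41 + 22/41 → 1
L = 12/41 + 22/41 + 1 = 75/41 ≈ 1.829 bits/symbol.

1.829 bits/symbol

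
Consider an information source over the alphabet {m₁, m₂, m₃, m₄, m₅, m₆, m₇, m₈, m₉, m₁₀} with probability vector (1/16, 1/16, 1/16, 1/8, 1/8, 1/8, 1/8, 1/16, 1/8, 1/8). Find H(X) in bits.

3.25 bits

Each probability is a power of 1/2, so log₂(1/p) is an integer.
H = Σ p·log₂(1/p) = 1/16·4 + 1/16·4 + 1/16·4 + 1/8·3 + 1/8·3 + 1/8·3 + 1/8·3 + 1/16·4 + 1/8·3 + 1/8·3 = 3.25 bits.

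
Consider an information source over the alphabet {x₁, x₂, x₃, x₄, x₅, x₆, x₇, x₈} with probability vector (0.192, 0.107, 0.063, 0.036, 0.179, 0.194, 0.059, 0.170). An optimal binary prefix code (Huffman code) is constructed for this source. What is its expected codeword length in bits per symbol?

Repeatedly combine the two least-probable nodes; the expected code length is the sum of the merged weights.
merge 9/250 + 59/1000 → 19/200
merge 63/1000 + 19/200 → 79/500
merge 107/1000 + 79/500 → 53/200
merge 17/100 + 179/1000 → 349/1000
merge 24/125 + 97/500 → 193/500
merge 53/200 + 349/1000 → 307/500
merge 193/500 + 307/500 → 1
L = 19/200 + 79/500 + 53/200 + 349/1000 + 193/500 + 307/500 + 1 = 2867/1000 = 2.867 bits/symbol.

2.867 bits/symbol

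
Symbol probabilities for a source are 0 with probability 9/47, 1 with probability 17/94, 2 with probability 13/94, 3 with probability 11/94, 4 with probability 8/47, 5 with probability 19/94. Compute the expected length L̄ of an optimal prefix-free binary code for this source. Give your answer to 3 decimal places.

Repeatedly combine the two least-probable nodes; the expected code length is the sum of the merged weights.
merge 11/94 + 13/94 → 12/47
merge 8/47 + 17/94 → 33/94
merge 9/47 + 19/94 → 37/94
merge 12/47 + 33/94 → 57/94
merge 37/94 + 57/94 → 1
L = 12/47 + 33/94 + 37/94 + 57/94 + 1 = 245/94 ≈ 2.606 bits/symbol.

2.606 bits/symbol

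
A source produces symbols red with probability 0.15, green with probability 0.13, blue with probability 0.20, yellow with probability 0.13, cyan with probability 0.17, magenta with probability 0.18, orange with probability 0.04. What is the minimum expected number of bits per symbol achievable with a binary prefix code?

2.79 bits/symbol

Repeatedly combine the two least-probable nodes; the expected code length is the sum of the merged weights.
merge 1/25 + 13/100 → 17/100
merge 13/100 + 3/20 → 7/25
merge 17/100 + 17/100 → 17/50
merge 9/50 + 1/5 → 19/50
merge 7/25 + 17/50 → 31/50
merge 19/50 + 31/50 → 1
L = 17/100 + 7/25 + 17/50 + 19/50 + 31/50 + 1 = 279/100 = 2.79 bits/symbol.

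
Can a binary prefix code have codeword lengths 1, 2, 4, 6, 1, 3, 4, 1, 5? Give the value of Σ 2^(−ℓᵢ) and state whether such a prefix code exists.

2.046875; no

With common denominator 2^6 = 64: Σ 2^(−ℓᵢ) = 32/64 + 16/64 + 4/64 + 1/64 + 32/64 + 8/64 + 4/64 + 32/64 + 2/64 = 131/64 = 2.046875.
Kraft's inequality requires Σ ≤ 1; here Σ = 2.046875 > 1, so no such prefix code exists.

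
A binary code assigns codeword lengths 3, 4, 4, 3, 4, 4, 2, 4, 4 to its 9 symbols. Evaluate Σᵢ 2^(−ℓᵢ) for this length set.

With common denominator 2^4 = 16: Σ 2^(−ℓᵢ) = 2/16 + 1/16 + 1/16 + 2/16 + 1/16 + 1/16 + 4/16 + 1/16 + 1/16 = 14/16 = 0.875.

0.875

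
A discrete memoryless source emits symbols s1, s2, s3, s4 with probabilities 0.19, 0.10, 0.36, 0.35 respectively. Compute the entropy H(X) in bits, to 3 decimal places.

H = −Σ pᵢ log₂ pᵢ.
−0.19·log₂(0.19) = 0.4552
−0.10·log₂(0.10) = 0.3322
−0.36·log₂(0.36) = 0.5306
−0.35·log₂(0.35) = 0.5301
Sum ≈ 1.8481 → 1.848 bits.

1.848 bits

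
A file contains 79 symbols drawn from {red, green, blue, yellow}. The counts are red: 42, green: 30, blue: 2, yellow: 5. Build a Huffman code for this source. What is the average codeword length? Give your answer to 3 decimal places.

Probabilities are the counts divided by 79.
Repeatedly combine the two least-probable nodes; the expected code length is the sum of the merged weights.
merge 2/79 + 5/79 → 7/79
merge 7/79 + 30/79 → 37/79
merge 37/79 + 42/79 → 1
L = 7/79 + 37/79 + 1 = 123/79 ≈ 1.557 bits/symbol.

1.557 bits/symbol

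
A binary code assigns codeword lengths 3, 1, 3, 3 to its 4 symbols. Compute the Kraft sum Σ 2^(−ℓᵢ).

With common denominator 2^3 = 8: Σ 2^(−ℓᵢ) = 1/8 + 4/8 + 1/8 + 1/8 = 7/8 = 0.875.

0.875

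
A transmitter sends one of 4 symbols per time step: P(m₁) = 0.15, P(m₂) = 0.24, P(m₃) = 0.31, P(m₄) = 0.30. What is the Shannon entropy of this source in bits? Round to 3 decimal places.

1.950 bits

H = −Σ pᵢ log₂ pᵢ.
−0.15·log₂(0.15) = 0.4105
−0.24·log₂(0.24) = 0.4941
−0.31·log₂(0.31) = 0.5238
−0.30·log₂(0.30) = 0.5211
Sum ≈ 1.9496 → 1.950 bits.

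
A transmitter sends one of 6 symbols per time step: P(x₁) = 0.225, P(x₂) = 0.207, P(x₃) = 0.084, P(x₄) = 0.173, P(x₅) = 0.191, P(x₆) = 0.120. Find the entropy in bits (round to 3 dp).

2.516 bits

H = −Σ pᵢ log₂ pᵢ.
−0.225·log₂(0.225) = 0.4842
−0.207·log₂(0.207) = 0.4704
−0.084·log₂(0.084) = 0.3002
−0.173·log₂(0.173) = 0.4379
−0.191·log₂(0.191) = 0.4562
−0.120·log₂(0.120) = 0.3671
Sum ≈ 2.5159 → 2.516 bits.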